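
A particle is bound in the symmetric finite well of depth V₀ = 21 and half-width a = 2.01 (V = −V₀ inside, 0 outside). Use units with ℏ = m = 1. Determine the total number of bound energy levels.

Define the well-strength parameter z₀ = (a/ℏ)√(2mV₀) = 2.01 × √(2·1·21) = 13.03.
The even/odd transcendental equations gain one root per π/2 in z₀, giving N = 1 + ⌊2z₀/π⌋ = 1 + ⌊8.293⌋ = 9.

N = 9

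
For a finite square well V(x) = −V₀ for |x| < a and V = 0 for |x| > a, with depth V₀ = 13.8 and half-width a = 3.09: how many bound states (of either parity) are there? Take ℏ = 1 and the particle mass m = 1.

N = 11

The dimensionless depth is z₀ = a√(2mV₀)/ℏ = 3.09 × √(27.60) = 16.23.
The even/odd transcendental equations gain one root per π/2 in z₀, giving N = 1 + ⌊2z₀/π⌋ = 1 + ⌊10.33⌋ = 11.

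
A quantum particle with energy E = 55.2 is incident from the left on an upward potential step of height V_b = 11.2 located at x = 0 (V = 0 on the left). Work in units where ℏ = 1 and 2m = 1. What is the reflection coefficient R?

On each side the TISE gives plane waves with k = √(2m(E − V))/ℏ: k₁ = √(2·½·55.2) = 7.430, k₂ = √(2·½·44) = 6.633.
Matching ψ and ψ′ at x = 0 gives r = (k₁ − k₂)/(k₁ + k₂), so R = r² = 0.003207 and T = 1 − R = 0.9968.

R = 0.00321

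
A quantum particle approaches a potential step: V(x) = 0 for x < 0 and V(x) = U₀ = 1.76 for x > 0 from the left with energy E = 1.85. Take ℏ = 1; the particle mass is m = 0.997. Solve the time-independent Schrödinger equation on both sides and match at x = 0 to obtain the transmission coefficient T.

The wavenumbers are k₁ = √(2mE)/ℏ = 1.921 on the left and k₂ = √(2m(E − U₀))/ℏ = 0.4236 on the right.
Matching ψ and ψ′ at x = 0 gives r = (k₁ − k₂)/(k₁ + k₂), so R = r² = 0.4078 and T = 1 − R = 0.5922.

T = 0.592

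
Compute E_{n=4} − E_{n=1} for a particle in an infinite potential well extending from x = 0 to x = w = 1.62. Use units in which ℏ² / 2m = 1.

E_n = n²π²ℏ²/(2mw²), so ΔE = (4² − 1²) π²ℏ²/(2mw²).
ΔE = 15 × π² / (2 × 0.5 × 1.62²) = 56.41.

ΔE = 56.4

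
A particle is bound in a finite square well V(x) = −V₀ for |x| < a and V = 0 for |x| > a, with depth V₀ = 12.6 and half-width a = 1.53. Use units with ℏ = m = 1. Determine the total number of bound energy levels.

N = 5

Define the well-strength parameter z₀ = (a/ℏ)√(2mV₀) = 1.53 × √(2·1·12.6) = 7.681.
A new bound state (alternating even/odd) appears each time z₀ passes a multiple of π/2, so N = ⌊2z₀/π⌋ + 1 = ⌊4.890⌋ + 1 = 5.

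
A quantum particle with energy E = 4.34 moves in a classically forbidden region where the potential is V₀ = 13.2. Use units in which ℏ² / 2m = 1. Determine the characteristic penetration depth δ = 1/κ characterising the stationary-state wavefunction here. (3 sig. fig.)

Since E < V₀ the TISE in this region is ψ'' = κ²ψ with κ = √(2m(V₀ − E))/ℏ.
κ = √(2 × 0.5 × 8.86) = 2.977. The penetration depth is δ = 1/κ = 0.336.

δ = 0.336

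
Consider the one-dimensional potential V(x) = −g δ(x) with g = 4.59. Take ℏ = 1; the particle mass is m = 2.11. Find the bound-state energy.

For x ≠ 0 the bound state is ψ ∝ e^{−κ|x|}; integrating the TISE across the delta gives the cusp condition 2κ = 2mg/ℏ², so κ = 9.685.
Then E = −ℏ²κ²/(2m) = −mg²/(2ℏ²) = -22.23.

E = -22.2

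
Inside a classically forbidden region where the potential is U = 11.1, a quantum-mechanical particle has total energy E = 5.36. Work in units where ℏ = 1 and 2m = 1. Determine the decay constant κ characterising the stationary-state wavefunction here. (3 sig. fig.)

κ = 2.40

Since E < U the TISE in this region is ψ'' = κ²ψ with κ = √(2m(U − E))/ℏ.
κ = √(2 × 0.5 × 5.74) = 2.396.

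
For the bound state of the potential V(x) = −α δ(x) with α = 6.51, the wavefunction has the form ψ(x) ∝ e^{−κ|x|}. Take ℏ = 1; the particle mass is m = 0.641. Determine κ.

Integrating the TISE across x = 0 gives the cusp condition ψ'(0⁺) − ψ'(0⁻) = −(2mα/ℏ²)ψ(0).
With ψ ∝ e^{−κ|x|} this yields −2κ = −2mα/ℏ², so κ = mα/ℏ² = 4.173.

κ = 4.17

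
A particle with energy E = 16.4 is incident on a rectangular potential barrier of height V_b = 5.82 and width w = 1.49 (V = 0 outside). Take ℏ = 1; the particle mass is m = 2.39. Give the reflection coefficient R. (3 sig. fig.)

E > V_b: inside the barrier k₂ = √(2m(E − V_b))/ℏ = 7.111, k₂w = 10.60.
Matching at both interfaces gives T⁻¹ = 1 + V_b² sin²(k₂w) / [4E(E − V_b)] = 1.041, hence T = 0.960.
R = 1 − T = 0.0398.

R = 0.0398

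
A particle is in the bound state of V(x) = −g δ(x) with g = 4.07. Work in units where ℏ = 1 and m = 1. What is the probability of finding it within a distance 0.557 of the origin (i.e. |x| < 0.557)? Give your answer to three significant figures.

P = 0.989

The normalised bound state is ψ = √κ e^{−κ|x|} with κ = mg/ℏ² = 4.070.
P(|x| < d) = ∫_{−d}^{d} κ e^{−2κ|x|} dx = 1 − e^{−2κd} = 1 − e^{−4.534} = 0.9893.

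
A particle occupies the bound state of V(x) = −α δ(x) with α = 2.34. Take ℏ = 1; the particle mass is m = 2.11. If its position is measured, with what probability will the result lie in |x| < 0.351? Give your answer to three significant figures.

The normalised bound state is ψ = √κ e^{−κ|x|} with κ = mα/ℏ² = 4.937.
P(|x| < d) = ∫_{−d}^{d} κ e^{−2κ|x|} dx = 1 − e^{−2κd} = 1 − e^{−3.466} = 0.9688.

P = 0.969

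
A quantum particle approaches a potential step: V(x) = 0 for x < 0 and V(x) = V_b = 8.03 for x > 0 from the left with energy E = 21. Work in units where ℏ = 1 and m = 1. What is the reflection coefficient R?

R = 0.0144

On each side the TISE gives plane waves with k = √(2m(E − V))/ℏ: k₁ = √(2·1·21) = 6.481, k₂ = √(2·1·12.97) = 5.093.
Continuity of ψ and ψ′ at the step yields the reflection amplitude r = (k₁ − k₂)/(k₁ + k₂) = 0.1199; thus R = |r|² = 0.01437, T = 0.9856.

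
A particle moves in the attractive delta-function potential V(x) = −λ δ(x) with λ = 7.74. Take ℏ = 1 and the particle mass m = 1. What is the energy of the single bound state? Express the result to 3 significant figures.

For x ≠ 0 the bound state is ψ ∝ e^{−κ|x|}; integrating the TISE across the delta gives the cusp condition 2κ = 2mλ/ℏ², so κ = 7.740.
Then E = −ℏ²κ²/(2m) = −mλ²/(2ℏ²) = -29.95.

E = -30.0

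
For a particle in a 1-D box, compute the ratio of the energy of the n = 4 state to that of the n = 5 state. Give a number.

Since E_n ∝ n², the ratio is (4/5)² = 0.64.

0.64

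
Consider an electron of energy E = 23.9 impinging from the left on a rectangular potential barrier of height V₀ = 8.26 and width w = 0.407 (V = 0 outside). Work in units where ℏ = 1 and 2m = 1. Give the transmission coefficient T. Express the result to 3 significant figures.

T = 0.956

Above the barrier the interior wavenumber is k₂ = √(2m(E − V₀))/ℏ = 3.955, giving phase k₂w = 1.610.
T = [1 + V₀² sin²(k₂w) / (4E(E − V₀))]⁻¹ = 1/1.046 = 0.956.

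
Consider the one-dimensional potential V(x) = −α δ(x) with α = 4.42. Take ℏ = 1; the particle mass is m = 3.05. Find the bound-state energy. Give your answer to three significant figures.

The bound state is ψ(x) = √κ e^{−κ|x|}. The derivative jump ψ'(0⁺) − ψ'(0⁻) = −(2mα/ℏ²)ψ(0) fixes κ = mα/ℏ² = 13.48.
Then E = −ℏ²κ²/(2m) = −mα²/(2ℏ²) = -29.79.

E = -29.8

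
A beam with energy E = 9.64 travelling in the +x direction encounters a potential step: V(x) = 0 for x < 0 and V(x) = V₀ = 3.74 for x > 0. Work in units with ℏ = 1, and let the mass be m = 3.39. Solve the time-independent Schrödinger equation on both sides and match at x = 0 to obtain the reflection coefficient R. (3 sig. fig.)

The wavenumbers are k₁ = √(2mE)/ℏ = 8.085 on the left and k₂ = √(2m(E − V₀))/ℏ = 6.325 on the right.
Continuity of ψ and ψ′ at the step yields the reflection amplitude r = (k₁ − k₂)/(k₁ + k₂) = 0.1221; thus R = |r|² = 0.01492, T = 0.9851.

R = 0.0149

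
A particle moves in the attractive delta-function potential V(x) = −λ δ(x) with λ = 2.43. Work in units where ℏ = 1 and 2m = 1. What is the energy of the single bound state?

The bound state is ψ(x) = √κ e^{−κ|x|}. The derivative jump ψ'(0⁺) − ψ'(0⁻) = −(2mλ/ℏ²)ψ(0) fixes κ = mλ/ℏ² = 1.215.
Then E = −ℏ²κ²/(2m) = −mλ²/(2ℏ²) = -1.476.

E = -1.48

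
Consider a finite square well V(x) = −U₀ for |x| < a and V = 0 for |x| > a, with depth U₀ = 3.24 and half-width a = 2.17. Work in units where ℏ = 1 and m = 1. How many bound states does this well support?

N = 4

Define the well-strength parameter z₀ = (a/ℏ)√(2mU₀) = 2.17 × √(2·1·3.24) = 5.524.
The even/odd transcendental equations gain one root per π/2 in z₀, giving N = 1 + ⌊2z₀/π⌋ = 1 + ⌊3.517⌋ = 4.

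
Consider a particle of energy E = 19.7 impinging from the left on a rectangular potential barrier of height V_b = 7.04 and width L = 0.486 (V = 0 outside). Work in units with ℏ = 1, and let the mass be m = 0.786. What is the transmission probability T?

Above the barrier the interior wavenumber is k₂ = √(2m(E − V_b))/ℏ = 4.461, giving phase k₂L = 2.168.
T = [1 + V_b² sin²(k₂L) / (4E(E − V_b))]⁻¹ = 1/1.034 = 0.967.

T = 0.967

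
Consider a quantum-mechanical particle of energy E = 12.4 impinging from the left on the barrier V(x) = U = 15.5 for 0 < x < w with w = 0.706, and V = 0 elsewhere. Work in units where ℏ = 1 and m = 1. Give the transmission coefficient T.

T = 0.0748

E < U: inside the barrier ψ ∝ e^{±κx} with κ = √(2m(U − E))/ℏ = 2.490.
κw = 1.758, sinh(κw) = 2.814.
The exact tunnelling result is T⁻¹ = 1 + U² sinh²(κw) / [4E(U − E)] = 13.37, so T = 0.0748.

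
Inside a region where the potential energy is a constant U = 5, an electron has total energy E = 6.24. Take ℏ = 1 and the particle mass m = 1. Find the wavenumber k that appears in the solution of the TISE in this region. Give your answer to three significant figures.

k = 1.57

With E > U the solution is oscillatory, ψ ∝ e^{±ikx} with k = √(2m(E − U))/ℏ.
k = √(2 × 1 × 1.24) = 1.575.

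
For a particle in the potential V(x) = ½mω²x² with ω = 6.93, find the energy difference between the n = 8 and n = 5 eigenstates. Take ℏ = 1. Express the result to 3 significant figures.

E_n = ℏω(n + ½), so ΔE = (8 − 5) ℏω = 3 × 6.93 = 20.79.

ΔE = 20.8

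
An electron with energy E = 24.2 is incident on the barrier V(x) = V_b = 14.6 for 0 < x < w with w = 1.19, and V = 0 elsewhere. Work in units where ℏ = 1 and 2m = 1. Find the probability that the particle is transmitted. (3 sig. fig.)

Above the barrier the interior wavenumber is k₂ = √(2m(E − V_b))/ℏ = 3.098, giving phase k₂w = 3.687.
T = [1 + V_b² sin²(k₂w) / (4E(E − V_b))]⁻¹ = 1/1.062 = 0.942.

T = 0.942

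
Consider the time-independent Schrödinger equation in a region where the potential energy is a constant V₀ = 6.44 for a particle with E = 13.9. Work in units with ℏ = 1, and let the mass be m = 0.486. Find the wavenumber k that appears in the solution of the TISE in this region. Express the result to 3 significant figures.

With E > V₀ the solution is oscillatory, ψ ∝ e^{±ikx} with k = √(2m(E − V₀))/ℏ.
k = √(2 × 0.486 × 7.46) = 2.693.

k = 2.69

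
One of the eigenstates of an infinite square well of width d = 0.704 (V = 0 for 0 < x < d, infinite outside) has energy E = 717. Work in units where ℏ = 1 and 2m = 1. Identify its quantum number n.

From E_n = n²π²ℏ²/(2md²) invert to n = √(2md²E)/(πℏ).
n = (0.704/π) × √(2 × 0.5 × 717) = 6.000 → n = 6.

n = 6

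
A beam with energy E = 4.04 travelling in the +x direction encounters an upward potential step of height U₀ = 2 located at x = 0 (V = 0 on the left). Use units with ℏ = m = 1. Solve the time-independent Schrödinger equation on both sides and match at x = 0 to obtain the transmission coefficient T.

The wavenumbers are k₁ = √(2mE)/ℏ = 2.843 on the left and k₂ = √(2m(E − U₀))/ℏ = 2.020 on the right.
Matching ψ and ψ′ at x = 0 gives r = (k₁ − k₂)/(k₁ + k₂), so R = r² = 0.02862 and T = 1 − R = 0.9714.

T = 0.971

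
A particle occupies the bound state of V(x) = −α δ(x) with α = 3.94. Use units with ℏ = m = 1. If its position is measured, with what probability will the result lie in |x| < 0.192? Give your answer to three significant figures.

The normalised bound state is ψ = √κ e^{−κ|x|} with κ = mα/ℏ² = 3.940.
P(|x| < d) = ∫_{−d}^{d} κ e^{−2κ|x|} dx = 1 − e^{−2κd} = 1 − e^{−1.513} = 0.7797.

P = 0.780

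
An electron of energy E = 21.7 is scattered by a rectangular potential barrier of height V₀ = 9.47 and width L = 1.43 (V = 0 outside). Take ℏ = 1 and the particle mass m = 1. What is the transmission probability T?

T = 0.959

E > V₀: inside the barrier k₂ = √(2m(E − V₀))/ℏ = 4.946, k₂L = 7.072.
T = [1 + V₀² sin²(k₂L) / (4E(E − V₀))]⁻¹ = 1/1.043 = 0.959.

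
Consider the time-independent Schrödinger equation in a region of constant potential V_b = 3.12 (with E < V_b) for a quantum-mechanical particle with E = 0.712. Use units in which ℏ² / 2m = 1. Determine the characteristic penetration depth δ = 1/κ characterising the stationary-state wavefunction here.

δ = 0.644

Since E < V_b the TISE in this region is ψ'' = κ²ψ with κ = √(2m(V_b − E))/ℏ.
κ = √(2 × 0.5 × 2.408) = 1.552. The penetration depth is δ = 1/κ = 0.644.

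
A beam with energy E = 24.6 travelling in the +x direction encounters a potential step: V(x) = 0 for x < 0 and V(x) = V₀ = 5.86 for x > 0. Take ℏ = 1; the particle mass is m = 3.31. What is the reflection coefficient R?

The wavenumbers are k₁ = √(2mE)/ℏ = 12.76 on the left and k₂ = √(2m(E − V₀))/ℏ = 11.14 on the right.
Continuity of ψ and ψ′ at the step yields the reflection amplitude r = (k₁ − k₂)/(k₁ + k₂) = 0.06792; thus R = |r|² = 0.004613, T = 0.9954.

R = 0.00461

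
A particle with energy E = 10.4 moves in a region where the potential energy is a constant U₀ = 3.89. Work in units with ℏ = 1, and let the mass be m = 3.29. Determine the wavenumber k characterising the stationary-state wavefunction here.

k = 6.54

With E > U₀ the solution is oscillatory, ψ ∝ e^{±ikx} with k = √(2m(E − U₀))/ℏ.
k = √(2 × 3.29 × 6.51) = 6.545.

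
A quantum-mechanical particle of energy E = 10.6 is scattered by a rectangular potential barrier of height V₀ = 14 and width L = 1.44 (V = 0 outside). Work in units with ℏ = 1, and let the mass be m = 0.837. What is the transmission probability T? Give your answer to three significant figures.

T = 0.00305

Since E < V₀ the interior solution is evanescent with decay constant κ = √(2m(V₀ − E))/ℏ = 2.386.
κL = 3.435, sinh(κL) = 15.51.
The exact tunnelling result is T⁻¹ = 1 + V₀² sinh²(κL) / [4E(V₀ − E)] = 327.9, so T = 0.00305.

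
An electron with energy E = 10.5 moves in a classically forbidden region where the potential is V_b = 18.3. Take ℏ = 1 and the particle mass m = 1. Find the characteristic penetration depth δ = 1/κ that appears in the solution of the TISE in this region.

δ = 0.253

Since E < V_b the TISE in this region is ψ'' = κ²ψ with κ = √(2m(V_b − E))/ℏ.
κ = √(2 × 1 × 7.8) = 3.950. The penetration depth is δ = 1/κ = 0.253.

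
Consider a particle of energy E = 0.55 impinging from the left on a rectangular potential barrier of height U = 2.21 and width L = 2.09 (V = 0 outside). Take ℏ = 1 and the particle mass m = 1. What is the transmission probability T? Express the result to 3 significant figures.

T = 0.00147

E < U: inside the barrier ψ ∝ e^{±κx} with κ = √(2m(U − E))/ℏ = 1.822.
κL = 3.808, sinh(κL) = 22.52.
Matching ψ, ψ′ at both faces gives T = [1 + U² sinh²(κL) / (4E(U − E))]⁻¹ = 1/679.4 = 0.00147.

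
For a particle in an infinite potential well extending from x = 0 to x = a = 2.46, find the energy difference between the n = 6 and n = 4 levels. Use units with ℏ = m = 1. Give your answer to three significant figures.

E_n = n²π²ℏ²/(2ma²), so ΔE = (6² − 4²) π²ℏ²/(2ma²).
ΔE = 20 × π² / (2 × 1 × 2.46²) = 16.31.

ΔE = 16.3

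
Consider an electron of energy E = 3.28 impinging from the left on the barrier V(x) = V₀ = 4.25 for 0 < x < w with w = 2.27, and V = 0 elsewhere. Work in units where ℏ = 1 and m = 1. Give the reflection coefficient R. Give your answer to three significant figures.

E < V₀: inside the barrier ψ ∝ e^{±κx} with κ = √(2m(V₀ − E))/ℏ = 1.393.
κw = 3.162, sinh(κw) = 11.78.
Matching ψ, ψ′ at both faces gives T = [1 + V₀² sinh²(κw) / (4E(V₀ − E))]⁻¹ = 1/198.1 = 0.00505.
R = 1 − T = 0.995.

R = 0.995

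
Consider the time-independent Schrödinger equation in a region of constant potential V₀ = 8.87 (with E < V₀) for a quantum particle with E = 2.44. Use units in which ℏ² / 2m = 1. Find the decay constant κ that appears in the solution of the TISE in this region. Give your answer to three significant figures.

Since E < V₀ the TISE in this region is ψ'' = κ²ψ with κ = √(2m(V₀ − E))/ℏ.
κ = √(2 × 0.5 × 6.43) = 2.536.

κ = 2.54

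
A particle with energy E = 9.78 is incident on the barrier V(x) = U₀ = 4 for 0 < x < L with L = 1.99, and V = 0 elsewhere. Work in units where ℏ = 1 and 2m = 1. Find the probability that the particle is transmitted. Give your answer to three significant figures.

T = 0.934

E > U₀: inside the barrier k₂ = √(2m(E − U₀))/ℏ = 2.404, k₂L = 4.784.
T = [1 + U₀² sin²(k₂L) / (4E(E − U₀))]⁻¹ = 1/1.070 = 0.934.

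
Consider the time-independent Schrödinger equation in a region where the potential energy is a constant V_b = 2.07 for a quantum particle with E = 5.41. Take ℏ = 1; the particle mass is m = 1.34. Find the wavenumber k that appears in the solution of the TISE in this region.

k = 2.99

With E > V_b the solution is oscillatory, ψ ∝ e^{±ikx} with k = √(2m(E − V_b))/ℏ.
k = √(2 × 1.34 × 3.34) = 2.992.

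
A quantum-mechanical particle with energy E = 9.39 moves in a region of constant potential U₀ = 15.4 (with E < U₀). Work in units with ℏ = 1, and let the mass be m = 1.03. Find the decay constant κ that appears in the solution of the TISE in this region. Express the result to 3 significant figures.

Since E < U₀ the TISE in this region is ψ'' = κ²ψ with κ = √(2m(U₀ − E))/ℏ.
κ = √(2 × 1.03 × 6.01) = 3.519.

κ = 3.52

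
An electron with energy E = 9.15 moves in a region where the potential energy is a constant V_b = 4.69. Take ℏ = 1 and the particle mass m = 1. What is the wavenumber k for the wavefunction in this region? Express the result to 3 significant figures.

With E > V_b the solution is oscillatory, ψ ∝ e^{±ikx} with k = √(2m(E − V_b))/ℏ.
k = √(2 × 1 × 4.46) = 2.987.

k = 2.99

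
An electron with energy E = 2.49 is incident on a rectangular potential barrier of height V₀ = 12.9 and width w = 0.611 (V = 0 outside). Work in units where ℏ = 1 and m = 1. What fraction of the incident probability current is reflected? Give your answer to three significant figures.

R = 0.991

Since E < V₀ the interior solution is evanescent with decay constant κ = √(2m(V₀ − E))/ℏ = 4.563.
κw = 2.788, sinh(κw) = 8.093.
The exact tunnelling result is T⁻¹ = 1 + V₀² sinh²(κw) / [4E(V₀ − E)] = 106.1, so T = 0.00942.
R = 1 − T = 0.991.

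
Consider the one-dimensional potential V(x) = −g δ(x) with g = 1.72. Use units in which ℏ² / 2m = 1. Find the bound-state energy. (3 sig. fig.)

E = -0.740

For x ≠ 0 the bound state is ψ ∝ e^{−κ|x|}; integrating the TISE across the delta gives the cusp condition 2κ = 2mg/ℏ², so κ = 0.8600.
Then E = −ℏ²κ²/(2m) = −mg²/(2ℏ²) = -0.7396.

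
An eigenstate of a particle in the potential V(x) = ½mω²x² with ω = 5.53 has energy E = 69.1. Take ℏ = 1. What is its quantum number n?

E_n = ℏω(n + ½) ⇒ n = E/(ℏω) − ½ = 69.1/5.53 − 0.5 = 11.995 → n = 12.

n = 12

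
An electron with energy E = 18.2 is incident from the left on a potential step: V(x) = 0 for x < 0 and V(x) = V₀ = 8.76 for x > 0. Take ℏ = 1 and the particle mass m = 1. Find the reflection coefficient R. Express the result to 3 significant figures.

The wavenumbers are k₁ = √(2mE)/ℏ = 6.033 on the left and k₂ = √(2m(E − V₀))/ℏ = 4.345 on the right.
Continuity of ψ and ψ′ at the step yields the reflection amplitude r = (k₁ − k₂)/(k₁ + k₂) = 0.1627; thus R = |r|² = 0.02646, T = 0.9735.

R = 0.0265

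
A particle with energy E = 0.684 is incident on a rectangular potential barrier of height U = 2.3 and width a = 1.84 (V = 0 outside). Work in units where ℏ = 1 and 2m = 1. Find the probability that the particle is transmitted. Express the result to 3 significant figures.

Since E < U the interior solution is evanescent with decay constant κ = √(2m(U − E))/ℏ = 1.271.
κa = 2.339, sinh(κa) = 5.137.
The exact tunnelling result is T⁻¹ = 1 + U² sinh²(κa) / [4E(U − E)] = 32.58, so T = 0.0307.

T = 0.0307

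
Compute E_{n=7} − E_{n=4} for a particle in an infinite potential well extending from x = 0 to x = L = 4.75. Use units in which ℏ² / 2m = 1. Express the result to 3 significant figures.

ΔE = 14.4

E_n = n²π²ℏ²/(2mL²), so ΔE = (7² − 4²) π²ℏ²/(2mL²).
ΔE = 33 × π² / (2 × 0.5 × 4.75²) = 14.44.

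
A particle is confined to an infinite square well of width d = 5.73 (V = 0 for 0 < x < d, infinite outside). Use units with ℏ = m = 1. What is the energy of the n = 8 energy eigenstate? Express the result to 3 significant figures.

E = 9.62

The infinite-well eigenfunctions ψ_n = √(2/d) sin(nπx/d) vanish at both walls, giving E_n = n²π²ℏ²/(2md²).
E_8 = 8² × π² / (2 × 1 × 5.73²) = 9.619.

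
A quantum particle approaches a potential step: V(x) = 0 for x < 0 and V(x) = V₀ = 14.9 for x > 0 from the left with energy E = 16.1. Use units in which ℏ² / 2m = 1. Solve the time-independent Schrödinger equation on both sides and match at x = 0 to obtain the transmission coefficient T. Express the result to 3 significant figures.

T = 0.674

On each side the TISE gives plane waves with k = √(2m(E − V))/ℏ: k₁ = √(2·½·16.1) = 4.012, k₂ = √(2·½·1.2) = 1.095.
Continuity of ψ and ψ′ at the step yields the reflection amplitude r = (k₁ − k₂)/(k₁ + k₂) = 0.5711; thus R = |r|² = 0.3261, T = 0.6739.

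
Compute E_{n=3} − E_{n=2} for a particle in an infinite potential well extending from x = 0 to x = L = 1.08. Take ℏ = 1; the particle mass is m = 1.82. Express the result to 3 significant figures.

ΔE = 11.6

E_n = n²π²ℏ²/(2mL²), so ΔE = (3² − 2²) π²ℏ²/(2mL²).
ΔE = 5 × π² / (2 × 1.82 × 1.08²) = 11.62.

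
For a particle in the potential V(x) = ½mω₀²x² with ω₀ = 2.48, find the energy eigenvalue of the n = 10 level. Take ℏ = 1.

E = 26.0

Using E_n = (n + ½)ℏω₀: E_10 = 10.5 × 2.48 = 26.04.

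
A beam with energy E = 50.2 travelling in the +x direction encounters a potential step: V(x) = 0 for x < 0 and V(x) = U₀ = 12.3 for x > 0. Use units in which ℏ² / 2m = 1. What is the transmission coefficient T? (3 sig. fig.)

T = 0.995

On each side the TISE gives plane waves with k = √(2m(E − V))/ℏ: k₁ = √(2·½·50.2) = 7.085, k₂ = √(2·½·37.9) = 6.156.
Continuity of ψ and ψ′ at the step yields the reflection amplitude r = (k₁ − k₂)/(k₁ + k₂) = 0.07015; thus R = |r|² = 0.004921, T = 0.9951.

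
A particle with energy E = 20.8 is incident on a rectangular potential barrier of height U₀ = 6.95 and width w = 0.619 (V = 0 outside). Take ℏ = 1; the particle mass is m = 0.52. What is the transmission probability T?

E > U₀: inside the barrier k₂ = √(2m(E − U₀))/ℏ = 3.795, k₂w = 2.349.
Matching at both interfaces gives T⁻¹ = 1 + U₀² sin²(k₂w) / [4E(E − U₀)] = 1.021, hence T = 0.979.

T = 0.979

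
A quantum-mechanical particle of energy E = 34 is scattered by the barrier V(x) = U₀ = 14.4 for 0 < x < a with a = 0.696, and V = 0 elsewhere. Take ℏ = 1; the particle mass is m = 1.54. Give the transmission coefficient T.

T = 0.956

E > U₀: inside the barrier k₂ = √(2m(E − U₀))/ℏ = 7.770, k₂a = 5.408.
T = [1 + U₀² sin²(k₂a) / (4E(E − U₀))]⁻¹ = 1/1.046 = 0.956.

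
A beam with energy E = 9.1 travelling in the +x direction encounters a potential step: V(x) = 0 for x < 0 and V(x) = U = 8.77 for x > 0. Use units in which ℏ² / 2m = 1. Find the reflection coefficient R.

The wavenumbers are k₁ = √(2mE)/ℏ = 3.017 on the left and k₂ = √(2m(E − U))/ℏ = 0.5745 on the right.
Matching ψ and ψ′ at x = 0 gives r = (k₁ − k₂)/(k₁ + k₂), so R = r² = 0.4625 and T = 1 − R = 0.5375.

R = 0.462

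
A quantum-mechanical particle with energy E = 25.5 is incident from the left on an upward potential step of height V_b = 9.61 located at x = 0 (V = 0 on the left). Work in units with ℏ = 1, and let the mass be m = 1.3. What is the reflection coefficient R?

R = 0.0139

The wavenumbers are k₁ = √(2mE)/ℏ = 8.142 on the left and k₂ = √(2m(E − V_b))/ℏ = 6.428 on the right.
Matching ψ and ψ′ at x = 0 gives r = (k₁ − k₂)/(k₁ + k₂), so R = r² = 0.01385 and T = 1 − R = 0.9861.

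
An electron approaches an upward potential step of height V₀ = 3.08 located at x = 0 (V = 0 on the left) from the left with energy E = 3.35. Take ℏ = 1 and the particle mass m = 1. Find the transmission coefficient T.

T = 0.689

The wavenumbers are k₁ = √(2mE)/ℏ = 2.588 on the left and k₂ = √(2m(E − V₀))/ℏ = 0.7348 on the right.
Continuity of ψ and ψ′ at the step yields the reflection amplitude r = (k₁ − k₂)/(k₁ + k₂) = 0.5578; thus R = |r|² = 0.3111, T = 0.6889.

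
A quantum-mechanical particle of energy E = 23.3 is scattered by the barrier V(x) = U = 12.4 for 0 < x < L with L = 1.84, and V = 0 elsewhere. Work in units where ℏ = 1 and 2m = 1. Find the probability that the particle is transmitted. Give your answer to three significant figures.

T = 0.994

E > U: inside the barrier k₂ = √(2m(E − U))/ℏ = 3.302, k₂L = 6.075.
T = [1 + U² sin²(k₂L) / (4E(E − U))]⁻¹ = 1/1.006 = 0.994.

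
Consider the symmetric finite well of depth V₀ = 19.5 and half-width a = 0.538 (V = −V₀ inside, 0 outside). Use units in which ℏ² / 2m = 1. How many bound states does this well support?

The dimensionless depth is z₀ = a√(2mV₀)/ℏ = 0.538 × √(19.50) = 2.376.
A new bound state (alternating even/odd) appears each time z₀ passes a multiple of π/2, so N = ⌊2z₀/π⌋ + 1 = ⌊1.512⌋ + 1 = 2.

N = 2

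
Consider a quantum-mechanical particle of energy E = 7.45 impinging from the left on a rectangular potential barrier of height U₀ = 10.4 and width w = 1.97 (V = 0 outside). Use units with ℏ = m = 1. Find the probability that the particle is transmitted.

T = 0.000227

Since E < U₀ the interior solution is evanescent with decay constant κ = √(2m(U₀ − E))/ℏ = 2.429.
κw = 4.785, sinh(κw) = 59.85.
Matching ψ, ψ′ at both faces gives T = [1 + U₀² sinh²(κw) / (4E(U₀ − E))]⁻¹ = 1/4409 = 0.000227.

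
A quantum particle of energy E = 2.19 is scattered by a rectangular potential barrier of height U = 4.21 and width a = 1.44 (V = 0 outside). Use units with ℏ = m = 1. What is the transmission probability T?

Since E < U the interior solution is evanescent with decay constant κ = √(2m(U − E))/ℏ = 2.010.
κa = 2.894, sinh(κa) = 9.008.
The exact tunnelling result is T⁻¹ = 1 + U² sinh²(κa) / [4E(U − E)] = 82.28, so T = 0.0122.

T = 0.0122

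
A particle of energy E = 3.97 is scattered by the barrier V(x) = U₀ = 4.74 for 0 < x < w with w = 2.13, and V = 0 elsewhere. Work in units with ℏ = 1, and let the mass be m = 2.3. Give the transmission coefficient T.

E < U₀: inside the barrier ψ ∝ e^{±κx} with κ = √(2m(U₀ − E))/ℏ = 1.882.
κw = 4.009, sinh(κw) = 27.53.
The exact tunnelling result is T⁻¹ = 1 + U₀² sinh²(κw) / [4E(U₀ − E)] = 1393, so T = 0.000718.

T = 0.000718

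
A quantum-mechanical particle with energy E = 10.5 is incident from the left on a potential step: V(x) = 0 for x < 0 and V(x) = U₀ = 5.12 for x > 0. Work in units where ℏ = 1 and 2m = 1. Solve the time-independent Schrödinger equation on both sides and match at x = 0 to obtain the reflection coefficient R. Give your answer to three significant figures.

The wavenumbers are k₁ = √(2mE)/ℏ = 3.240 on the left and k₂ = √(2m(E − U₀))/ℏ = 2.319 on the right.
Continuity of ψ and ψ′ at the step yields the reflection amplitude r = (k₁ − k₂)/(k₁ + k₂) = 0.1656; thus R = |r|² = 0.02743, T = 0.9726.

R = 0.0274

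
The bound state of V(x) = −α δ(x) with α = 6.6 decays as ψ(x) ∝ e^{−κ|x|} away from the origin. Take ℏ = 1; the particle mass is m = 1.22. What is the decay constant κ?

Integrating the TISE across x = 0 gives the cusp condition ψ'(0⁺) − ψ'(0⁻) = −(2mα/ℏ²)ψ(0).
With ψ ∝ e^{−κ|x|} this yields −2κ = −2mα/ℏ², so κ = mα/ℏ² = 8.052.

κ = 8.05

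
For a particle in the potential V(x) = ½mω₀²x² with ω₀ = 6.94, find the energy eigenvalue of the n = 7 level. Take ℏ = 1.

Using E_n = (n + ½)ℏω₀: E_7 = 7.5 × 6.94 = 52.05.

E = 52.1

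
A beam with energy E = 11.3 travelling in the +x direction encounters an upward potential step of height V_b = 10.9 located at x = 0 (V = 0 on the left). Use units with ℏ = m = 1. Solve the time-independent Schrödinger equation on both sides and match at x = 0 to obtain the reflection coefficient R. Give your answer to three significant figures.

R = 0.467

On each side the TISE gives plane waves with k = √(2m(E − V))/ℏ: k₁ = √(2·1·11.3) = 4.754, k₂ = √(2·1·0.4) = 0.8944.
Matching ψ and ψ′ at x = 0 gives r = (k₁ − k₂)/(k₁ + k₂), so R = r² = 0.4669 and T = 1 − R = 0.5331.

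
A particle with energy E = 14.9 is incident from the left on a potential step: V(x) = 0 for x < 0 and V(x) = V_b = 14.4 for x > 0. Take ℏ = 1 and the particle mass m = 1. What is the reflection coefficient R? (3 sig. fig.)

On each side the TISE gives plane waves with k = √(2m(E − V))/ℏ: k₁ = √(2·1·14.9) = 5.459, k₂ = √(2·1·0.5) = 1.000.
Matching ψ and ψ′ at x = 0 gives r = (k₁ − k₂)/(k₁ + k₂), so R = r² = 0.4766 and T = 1 − R = 0.5234.

R = 0.477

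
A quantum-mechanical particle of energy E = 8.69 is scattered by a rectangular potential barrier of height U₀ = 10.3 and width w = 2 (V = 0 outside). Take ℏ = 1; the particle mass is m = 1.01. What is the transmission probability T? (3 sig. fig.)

E < U₀: inside the barrier ψ ∝ e^{±κx} with κ = √(2m(U₀ − E))/ℏ = 1.803.
κw = 3.607, sinh(κw) = 18.41.
The exact tunnelling result is T⁻¹ = 1 + U₀² sinh²(κw) / [4E(U₀ − E)] = 643.5, so T = 0.00155.

T = 0.00155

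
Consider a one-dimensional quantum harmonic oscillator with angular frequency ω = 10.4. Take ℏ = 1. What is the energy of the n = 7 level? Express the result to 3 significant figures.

E = 78.0

The oscillator eigenvalues are E_n = ℏω(n + ½), so E_7 = 10.4 × 7.5 = 78.00.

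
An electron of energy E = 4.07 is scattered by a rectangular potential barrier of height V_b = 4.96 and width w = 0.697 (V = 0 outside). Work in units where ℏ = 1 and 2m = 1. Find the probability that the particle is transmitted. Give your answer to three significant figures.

T = 0.542

Since E < V_b the interior solution is evanescent with decay constant κ = √(2m(V_b − E))/ℏ = 0.9434.
κw = 0.6575, sinh(κw) = 0.7060.
The exact tunnelling result is T⁻¹ = 1 + V_b² sinh²(κw) / [4E(V_b − E)] = 1.846, so T = 0.542.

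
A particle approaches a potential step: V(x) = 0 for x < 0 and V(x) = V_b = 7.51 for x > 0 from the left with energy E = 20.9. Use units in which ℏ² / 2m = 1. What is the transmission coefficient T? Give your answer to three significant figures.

T = 0.988

The wavenumbers are k₁ = √(2mE)/ℏ = 4.572 on the left and k₂ = √(2m(E − V_b))/ℏ = 3.659 on the right.
Matching ψ and ψ′ at x = 0 gives r = (k₁ − k₂)/(k₁ + k₂), so R = r² = 0.01229 and T = 1 − R = 0.9877.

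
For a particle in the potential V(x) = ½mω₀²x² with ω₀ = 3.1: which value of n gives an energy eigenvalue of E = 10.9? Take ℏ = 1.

Invert E_n = (n + ½)ℏω₀: n = E/ℏω₀ − ½ = 3.016, so n = 3.

n = 3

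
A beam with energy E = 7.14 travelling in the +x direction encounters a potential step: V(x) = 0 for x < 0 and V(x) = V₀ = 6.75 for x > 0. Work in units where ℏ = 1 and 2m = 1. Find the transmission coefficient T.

T = 0.614

On each side the TISE gives plane waves with k = √(2m(E − V))/ℏ: k₁ = √(2·½·7.14) = 2.672, k₂ = √(2·½·0.39) = 0.6245.
Matching ψ and ψ′ at x = 0 gives r = (k₁ − k₂)/(k₁ + k₂), so R = r² = 0.3858 and T = 1 − R = 0.6142.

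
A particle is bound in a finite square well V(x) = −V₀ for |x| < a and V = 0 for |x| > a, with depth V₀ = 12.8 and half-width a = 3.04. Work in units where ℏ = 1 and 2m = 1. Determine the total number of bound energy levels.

N = 7

The dimensionless depth is z₀ = a√(2mV₀)/ℏ = 3.04 × √(12.80) = 10.88.
The even/odd transcendental equations gain one root per π/2 in z₀, giving N = 1 + ⌊2z₀/π⌋ = 1 + ⌊6.924⌋ = 7.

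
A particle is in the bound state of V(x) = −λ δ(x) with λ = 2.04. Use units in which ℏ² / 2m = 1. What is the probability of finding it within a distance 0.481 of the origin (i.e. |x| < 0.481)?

The normalised bound state is ψ = √κ e^{−κ|x|} with κ = mλ/ℏ² = 1.020.
P(|x| < d) = ∫_{−d}^{d} κ e^{−2κ|x|} dx = 1 − e^{−2κd} = 1 − e^{−0.9812} = 0.6252.

P = 0.625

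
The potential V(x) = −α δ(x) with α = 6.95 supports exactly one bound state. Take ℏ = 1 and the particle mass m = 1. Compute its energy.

For x ≠ 0 the bound state is ψ ∝ e^{−κ|x|}; integrating the TISE across the delta gives the cusp condition 2κ = 2mα/ℏ², so κ = 6.950.
Then E = −ℏ²κ²/(2m) = −mα²/(2ℏ²) = -24.15.

E = -24.2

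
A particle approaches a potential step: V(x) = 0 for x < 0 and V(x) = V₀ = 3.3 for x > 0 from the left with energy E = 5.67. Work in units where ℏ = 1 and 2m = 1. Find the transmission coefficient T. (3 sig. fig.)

T = 0.954

The wavenumbers are k₁ = √(2mE)/ℏ = 2.381 on the left and k₂ = √(2m(E − V₀))/ℏ = 1.539 on the right.
Continuity of ψ and ψ′ at the step yields the reflection amplitude r = (k₁ − k₂)/(k₁ + k₂) = 0.2147; thus R = |r|² = 0.04609, T = 0.9539.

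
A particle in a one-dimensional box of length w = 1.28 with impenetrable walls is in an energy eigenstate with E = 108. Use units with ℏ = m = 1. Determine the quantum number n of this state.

n = 6

From E_n = n²π²ℏ²/(2mw²) invert to n = √(2mw²E)/(πℏ).
n = (1.28/π) × √(2 × 1 × 108) = 5.988 → n = 6.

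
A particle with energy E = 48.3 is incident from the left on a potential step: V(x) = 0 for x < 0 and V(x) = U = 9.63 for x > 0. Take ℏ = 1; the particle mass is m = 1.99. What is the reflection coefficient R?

On each side the TISE gives plane waves with k = √(2m(E − V))/ℏ: k₁ = √(2·1.99·48.3) = 13.86, k₂ = √(2·1.99·38.67) = 12.41.
Continuity of ψ and ψ′ at the step yields the reflection amplitude r = (k₁ − k₂)/(k₁ + k₂) = 0.05553; thus R = |r|² = 0.003084, T = 0.9969.

R = 0.00308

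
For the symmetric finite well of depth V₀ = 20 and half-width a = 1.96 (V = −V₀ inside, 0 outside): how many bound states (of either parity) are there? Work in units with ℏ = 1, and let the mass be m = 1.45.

N = 10

Define the well-strength parameter z₀ = (a/ℏ)√(2mV₀) = 1.96 × √(2·1.45·20) = 14.93.
A new bound state (alternating even/odd) appears each time z₀ passes a multiple of π/2, so N = ⌊2z₀/π⌋ + 1 = ⌊9.503⌋ + 1 = 10.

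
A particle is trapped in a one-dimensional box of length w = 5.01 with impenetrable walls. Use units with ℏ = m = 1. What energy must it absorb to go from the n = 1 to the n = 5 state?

ΔE = 4.72

E_n = n²π²ℏ²/(2mw²), so ΔE = (5² − 1²) π²ℏ²/(2mw²).
ΔE = 24 × π² / (2 × 1 × 5.01²) = 4.719.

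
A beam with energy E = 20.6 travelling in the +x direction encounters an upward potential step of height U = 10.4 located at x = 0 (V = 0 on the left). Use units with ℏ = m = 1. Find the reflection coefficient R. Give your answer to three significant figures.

R = 0.0303

The wavenumbers are k₁ = √(2mE)/ℏ = 6.419 on the left and k₂ = √(2m(E − U))/ℏ = 4.517 on the right.
Continuity of ψ and ψ′ at the step yields the reflection amplitude r = (k₁ − k₂)/(k₁ + k₂) = 0.1739; thus R = |r|² = 0.03025, T = 0.9697.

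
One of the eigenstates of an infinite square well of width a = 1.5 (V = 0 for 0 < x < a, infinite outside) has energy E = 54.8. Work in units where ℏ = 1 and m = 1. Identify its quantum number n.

n = 5

From E_n = n²π²ℏ²/(2ma²) invert to n = √(2ma²E)/(πℏ).
n = (1.5/π) × √(2 × 1 × 54.8) = 4.999 → n = 5.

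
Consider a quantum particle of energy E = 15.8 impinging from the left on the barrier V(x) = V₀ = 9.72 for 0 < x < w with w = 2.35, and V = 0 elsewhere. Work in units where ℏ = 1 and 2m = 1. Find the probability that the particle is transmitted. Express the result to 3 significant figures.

T = 0.949

Above the barrier the interior wavenumber is k₂ = √(2m(E − V₀))/ℏ = 2.466, giving phase k₂w = 5.795.
T = [1 + V₀² sin²(k₂w) / (4E(E − V₀))]⁻¹ = 1/1.054 = 0.949.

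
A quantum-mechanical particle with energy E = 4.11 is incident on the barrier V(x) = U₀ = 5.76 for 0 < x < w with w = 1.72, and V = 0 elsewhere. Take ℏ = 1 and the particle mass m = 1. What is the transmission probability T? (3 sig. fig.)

T = 0.00630

Since E < U₀ the interior solution is evanescent with decay constant κ = √(2m(U₀ − E))/ℏ = 1.817.
κw = 3.125, sinh(κw) = 11.35.
Matching ψ, ψ′ at both faces gives T = [1 + U₀² sinh²(κw) / (4E(U₀ − E))]⁻¹ = 1/158.6 = 0.00630.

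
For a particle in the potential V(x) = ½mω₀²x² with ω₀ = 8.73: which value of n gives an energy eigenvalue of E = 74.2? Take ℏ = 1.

n = 8

E_n = ℏω₀(n + ½) ⇒ n = E/(ℏω₀) − ½ = 74.2/8.73 − 0.5 = 7.999 → n = 8.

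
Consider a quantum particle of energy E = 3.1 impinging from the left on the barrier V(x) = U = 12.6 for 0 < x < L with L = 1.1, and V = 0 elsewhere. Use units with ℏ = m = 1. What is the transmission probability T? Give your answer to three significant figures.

E < U: inside the barrier ψ ∝ e^{±κx} with κ = √(2m(U − E))/ℏ = 4.359.
κL = 4.795, sinh(κL) = 60.44.
The exact tunnelling result is T⁻¹ = 1 + U² sinh²(κL) / [4E(U − E)] = 4923, so T = 0.000203.

T = 0.000203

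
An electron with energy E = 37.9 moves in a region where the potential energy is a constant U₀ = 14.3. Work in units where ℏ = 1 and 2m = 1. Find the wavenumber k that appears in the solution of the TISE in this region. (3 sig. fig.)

With E > U₀ the solution is oscillatory, ψ ∝ e^{±ikx} with k = √(2m(E − U₀))/ℏ.
k = √(2 × 0.5 × 23.6) = 4.858.

k = 4.86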